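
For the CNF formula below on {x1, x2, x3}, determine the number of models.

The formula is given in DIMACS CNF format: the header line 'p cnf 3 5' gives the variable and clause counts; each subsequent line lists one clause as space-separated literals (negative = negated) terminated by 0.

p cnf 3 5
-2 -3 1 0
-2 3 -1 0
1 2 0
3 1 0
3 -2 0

3

There are 2^3 = 8 truth assignments over (x1, x2, x3).
Check each against the 5 clauses (columns in the order x1, x2, x3):
  F F F  ✗ fails (x1 ∨ x2)
  F F T  ✗ fails (x1 ∨ x2)
  F T F  ✗ fails (x3 ∨ x1)
  F T T  ✗ fails (¬x2 ∨ ¬x3 ∨ x1)
  T F F  ✓ satisfies all
  T F T  ✓ satisfies all
  T T F  ✗ fails (¬x2 ∨ x3 ∨ ¬x1)
  T T T  ✓ satisfies all
3 of the 8 rows are models.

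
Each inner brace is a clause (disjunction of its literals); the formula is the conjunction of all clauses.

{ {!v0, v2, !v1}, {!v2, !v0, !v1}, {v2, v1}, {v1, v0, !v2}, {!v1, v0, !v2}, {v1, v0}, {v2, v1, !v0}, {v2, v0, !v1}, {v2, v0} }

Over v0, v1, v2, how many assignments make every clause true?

1

There are 2^3 = 8 truth assignments over (v0, v1, v2).
Split on v2. With v2 = true, the clauses containing v2 are satisfied and !v2 drops from the rest; 1 of the 2^2 = 4 assignments to the other variables satisfy what remains.
With v2 = false, by the same count on the reduced clause set, 0 assignments work.
Total: 1 + 0 = 1.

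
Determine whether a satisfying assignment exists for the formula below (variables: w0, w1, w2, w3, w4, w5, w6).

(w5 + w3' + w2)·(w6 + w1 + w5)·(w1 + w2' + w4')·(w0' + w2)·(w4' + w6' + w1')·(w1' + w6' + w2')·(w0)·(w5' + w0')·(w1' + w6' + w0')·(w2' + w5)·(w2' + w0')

The clause (w0) is unit, so w0 = 1.
The clause (w2) is unit, so w2 = 1.
That conflicts with the unit clause (w2').
No assignment satisfies every clause.

Unsatisfiable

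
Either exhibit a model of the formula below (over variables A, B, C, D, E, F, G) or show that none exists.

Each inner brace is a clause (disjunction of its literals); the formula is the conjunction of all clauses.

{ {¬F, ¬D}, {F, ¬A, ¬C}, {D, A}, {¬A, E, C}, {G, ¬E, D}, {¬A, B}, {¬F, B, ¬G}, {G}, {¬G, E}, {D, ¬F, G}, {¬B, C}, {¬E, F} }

A=True; B=True; C=True; D=False; E=True; F=True; G=True

The clause (G) is unit, so G = True.
The clause (E) is unit, so E = True.
The clause (F) is unit, so F = True.
The clause (¬D) is unit, so D = False.
The clause (A) is unit, so A = True.
The clause (B) is unit, so B = True.
The clause (C) is unit, so C = True.
Every clause now holds.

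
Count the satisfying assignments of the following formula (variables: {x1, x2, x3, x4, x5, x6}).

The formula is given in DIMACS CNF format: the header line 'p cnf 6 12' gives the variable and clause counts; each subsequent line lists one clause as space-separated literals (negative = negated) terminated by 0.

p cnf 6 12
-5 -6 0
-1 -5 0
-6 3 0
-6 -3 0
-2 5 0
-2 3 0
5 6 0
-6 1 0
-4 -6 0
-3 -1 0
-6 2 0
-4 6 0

There are 2^6 = 64 truth assignments over (x1, x2, x3, x4, x5, x6).
Split on x1. With x1 = True, the clauses containing x1 are satisfied and ¬x1 drops from the rest; 0 of the 2^5 = 32 assignments to the other variables satisfy what remains.
With x1 = False, by the same count on the reduced clause set, 3 assignments work.
Total: 0 + 3 = 3.

3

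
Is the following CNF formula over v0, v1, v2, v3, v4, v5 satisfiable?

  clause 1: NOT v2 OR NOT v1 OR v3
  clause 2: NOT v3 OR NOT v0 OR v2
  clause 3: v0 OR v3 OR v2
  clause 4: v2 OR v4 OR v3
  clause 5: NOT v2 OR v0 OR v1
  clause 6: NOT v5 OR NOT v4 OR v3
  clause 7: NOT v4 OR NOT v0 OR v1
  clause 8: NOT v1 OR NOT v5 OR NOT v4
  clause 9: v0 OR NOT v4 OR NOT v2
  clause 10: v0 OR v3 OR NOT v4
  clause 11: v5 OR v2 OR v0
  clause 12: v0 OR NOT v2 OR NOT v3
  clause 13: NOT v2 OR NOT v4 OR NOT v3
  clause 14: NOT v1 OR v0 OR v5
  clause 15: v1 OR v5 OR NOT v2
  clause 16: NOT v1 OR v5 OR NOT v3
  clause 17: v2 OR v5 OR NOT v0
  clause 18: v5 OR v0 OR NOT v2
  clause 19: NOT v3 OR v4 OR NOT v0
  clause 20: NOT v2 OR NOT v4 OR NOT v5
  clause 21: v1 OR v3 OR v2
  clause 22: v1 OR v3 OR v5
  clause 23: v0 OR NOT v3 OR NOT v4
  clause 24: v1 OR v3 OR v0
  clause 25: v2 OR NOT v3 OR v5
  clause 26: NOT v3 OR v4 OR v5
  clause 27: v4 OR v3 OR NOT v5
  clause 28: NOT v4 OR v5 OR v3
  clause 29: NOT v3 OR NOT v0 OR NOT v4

Yes, satisfiable

Branch on v2: set v2 = false.
Branch on v3: set v3 = true.
From the singleton clause (NOT v0), v0 = false.
From the singleton clause (v5), v5 = true.
From the singleton clause (NOT v4), v4 = false.
All clauses hold; v1 can take either value.
A satisfying assignment: v0 ↦ false, v1 ↦ true, v2 ↦ false, v3 ↦ true, v4 ↦ false, v5 ↦ true.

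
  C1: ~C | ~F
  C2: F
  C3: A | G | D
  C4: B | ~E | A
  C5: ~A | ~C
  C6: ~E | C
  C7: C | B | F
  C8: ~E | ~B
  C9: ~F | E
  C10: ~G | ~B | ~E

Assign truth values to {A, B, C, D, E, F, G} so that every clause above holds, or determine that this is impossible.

(F) alone gives F = 1.
(~C) alone gives C = 0.
(~E) alone gives E = 0.
But (E) is also a unit clause — contradiction.

UNSATISFIABLE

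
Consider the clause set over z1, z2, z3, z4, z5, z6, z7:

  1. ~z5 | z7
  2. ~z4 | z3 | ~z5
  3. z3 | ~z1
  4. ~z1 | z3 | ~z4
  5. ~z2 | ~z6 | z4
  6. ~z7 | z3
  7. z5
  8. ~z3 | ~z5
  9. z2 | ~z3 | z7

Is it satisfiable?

(z5) alone gives z5 = 1.
(z7) alone gives z7 = 1.
(z3) alone gives z3 = 1.
But (~z3) is also a unit clause — contradiction.
No assignment satisfies every clause.

No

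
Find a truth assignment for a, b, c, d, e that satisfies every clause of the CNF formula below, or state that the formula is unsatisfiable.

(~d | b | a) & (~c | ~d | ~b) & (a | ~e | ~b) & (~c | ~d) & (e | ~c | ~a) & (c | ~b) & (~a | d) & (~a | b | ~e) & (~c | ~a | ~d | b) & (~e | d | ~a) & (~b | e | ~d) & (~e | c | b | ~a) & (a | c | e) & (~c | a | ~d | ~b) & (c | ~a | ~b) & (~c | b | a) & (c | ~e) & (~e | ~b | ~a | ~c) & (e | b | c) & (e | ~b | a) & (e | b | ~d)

Try c = 0.
The clause (~b) is unit, so b = 0.
The clause (~e) is unit, so e = 0.
But (e) is also a unit clause — contradiction.
Backtrack on c: now try c = 1.
The clause (~d) is unit, so d = 0.
The clause (~a) is unit, so a = 0.
The clause (b) is unit, so b = 1.
The clause (~e) is unit, so e = 0.
But (e) is also a unit clause — contradiction.
Both values of c lead to a conflict.

UNSATISFIABLE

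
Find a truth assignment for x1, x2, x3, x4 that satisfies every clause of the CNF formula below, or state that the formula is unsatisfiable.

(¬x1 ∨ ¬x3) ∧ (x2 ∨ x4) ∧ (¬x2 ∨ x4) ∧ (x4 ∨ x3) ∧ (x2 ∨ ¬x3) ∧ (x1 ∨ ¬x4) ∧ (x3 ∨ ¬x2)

x1 ↦ True, x2 ↦ False, x3 ↦ False, x4 ↦ True

Branch on x1: set x1 = True.
Unit clause (¬x3) forces x3 = False.
Unit clause (x4) forces x4 = True.
Unit clause (¬x2) forces x2 = False.
Every clause now holds.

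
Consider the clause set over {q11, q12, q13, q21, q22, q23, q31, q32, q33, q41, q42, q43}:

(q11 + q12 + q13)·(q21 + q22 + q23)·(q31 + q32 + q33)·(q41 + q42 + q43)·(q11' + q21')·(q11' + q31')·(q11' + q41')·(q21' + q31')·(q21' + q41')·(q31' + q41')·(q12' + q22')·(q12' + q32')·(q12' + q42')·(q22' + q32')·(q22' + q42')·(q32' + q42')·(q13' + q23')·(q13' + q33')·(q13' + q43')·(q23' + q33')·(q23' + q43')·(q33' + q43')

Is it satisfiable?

Suppose q11 = 0.
Suppose q12 = 1.
From the singleton clause (q22'), q22 = 0.
From the singleton clause (q32'), q32 = 0.
From the singleton clause (q42'), q42 = 0.
Suppose q21 = 1.
From the singleton clause (q31'), q31 = 0.
From the singleton clause (q33), q33 = 1.
From the singleton clause (q41'), q41 = 0.
From the singleton clause (q43), q43 = 1.
Now (q43') is unsatisfied and unit — conflict.
So q21 must be the other value — set q21 = 0.
From the singleton clause (q23), q23 = 1.
From the singleton clause (q13'), q13 = 0.
From the singleton clause (q33'), q33 = 0.
From the singleton clause (q31), q31 = 1.
From the singleton clause (q41'), q41 = 0.
From the singleton clause (q43), q43 = 1.
Now (q43') is unsatisfied and unit — conflict.
Either choice for q21 ends in contradiction.
So q12 must be the other value — set q12 = 0.
From the singleton clause (q13), q13 = 1.
From the singleton clause (q23'), q23 = 0.
From the singleton clause (q33'), q33 = 0.
From the singleton clause (q43'), q43 = 0.
Suppose q21 = 1.
From the singleton clause (q31'), q31 = 0.
From the singleton clause (q32), q32 = 1.
From the singleton clause (q41'), q41 = 0.
From the singleton clause (q42), q42 = 1.
Now (q42') is unsatisfied and unit — conflict.
So q21 must be the other value — set q21 = 0.
From the singleton clause (q22), q22 = 1.
From the singleton clause (q32'), q32 = 0.
From the singleton clause (q31), q31 = 1.
From the singleton clause (q41'), q41 = 0.
From the singleton clause (q42), q42 = 1.
Now (q42') is unsatisfied and unit — conflict.
Either choice for q21 ends in contradiction.
Either choice for q12 ends in contradiction.
So q11 must be the other value — set q11 = 1.
From the singleton clause (q21'), q21 = 0.
From the singleton clause (q31'), q31 = 0.
From the singleton clause (q41'), q41 = 0.
Suppose q22 = 1.
From the singleton clause (q12'), q12 = 0.
From the singleton clause (q32'), q32 = 0.
From the singleton clause (q33), q33 = 1.
From the singleton clause (q42'), q42 = 0.
From the singleton clause (q43), q43 = 1.
Now (q43') is unsatisfied and unit — conflict.
So q22 must be the other value — set q22 = 0.
From the singleton clause (q23), q23 = 1.
From the singleton clause (q13'), q13 = 0.
From the singleton clause (q33'), q33 = 0.
From the singleton clause (q32), q32 = 1.
From the singleton clause (q12'), q12 = 0.
From the singleton clause (q42'), q42 = 0.
From the singleton clause (q43), q43 = 1.
Now (q43') is unsatisfied and unit — conflict.
Either choice for q22 ends in contradiction.
Either choice for q11 ends in contradiction.
No assignment satisfies every clause.

No, unsatisfiable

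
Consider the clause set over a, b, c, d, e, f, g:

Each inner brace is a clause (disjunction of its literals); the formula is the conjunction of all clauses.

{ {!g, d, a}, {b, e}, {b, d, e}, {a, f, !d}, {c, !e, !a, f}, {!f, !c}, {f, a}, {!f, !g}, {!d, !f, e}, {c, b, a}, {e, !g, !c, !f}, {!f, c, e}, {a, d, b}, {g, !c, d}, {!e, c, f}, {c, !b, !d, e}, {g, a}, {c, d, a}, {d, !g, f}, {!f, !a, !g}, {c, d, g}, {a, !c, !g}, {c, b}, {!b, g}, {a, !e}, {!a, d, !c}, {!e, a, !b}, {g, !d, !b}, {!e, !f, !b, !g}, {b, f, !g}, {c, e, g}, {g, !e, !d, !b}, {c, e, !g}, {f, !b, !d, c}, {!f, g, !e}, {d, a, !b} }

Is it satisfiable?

Yes

Case b = true:
Unit clause (g) forces g = true.
Unit clause (!f) forces f = false.
Unit clause (a) forces a = true.
Unit clause (d) forces d = true.
Unit clause (c) forces c = true.
No clause remains; e is free.
A satisfying assignment: a ↦ true; b ↦ true; c ↦ true; d ↦ true; e ↦ false; f ↦ false; g ↦ true.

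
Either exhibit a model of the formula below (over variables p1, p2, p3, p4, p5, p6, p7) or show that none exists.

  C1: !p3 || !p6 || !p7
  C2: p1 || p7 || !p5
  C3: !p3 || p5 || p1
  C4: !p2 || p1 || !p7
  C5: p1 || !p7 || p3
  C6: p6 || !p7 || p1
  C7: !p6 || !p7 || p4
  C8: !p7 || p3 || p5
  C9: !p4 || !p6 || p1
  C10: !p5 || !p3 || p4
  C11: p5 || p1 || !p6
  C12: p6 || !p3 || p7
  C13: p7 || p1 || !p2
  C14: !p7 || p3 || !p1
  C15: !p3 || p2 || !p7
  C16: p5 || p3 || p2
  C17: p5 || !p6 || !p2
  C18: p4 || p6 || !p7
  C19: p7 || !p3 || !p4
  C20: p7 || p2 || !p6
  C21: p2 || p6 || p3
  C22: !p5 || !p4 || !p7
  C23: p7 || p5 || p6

Suppose p3 = true.
Suppose p6 = false.
(p7) alone gives p7 = true.
(p1) alone gives p1 = true.
(p2) alone gives p2 = true.
(p4) alone gives p4 = true.
(!p5) alone gives p5 = false.
This assignment satisfies each clause.

p1: true; p2: true; p3: true; p4: true; p5: false; p6: false; p7: true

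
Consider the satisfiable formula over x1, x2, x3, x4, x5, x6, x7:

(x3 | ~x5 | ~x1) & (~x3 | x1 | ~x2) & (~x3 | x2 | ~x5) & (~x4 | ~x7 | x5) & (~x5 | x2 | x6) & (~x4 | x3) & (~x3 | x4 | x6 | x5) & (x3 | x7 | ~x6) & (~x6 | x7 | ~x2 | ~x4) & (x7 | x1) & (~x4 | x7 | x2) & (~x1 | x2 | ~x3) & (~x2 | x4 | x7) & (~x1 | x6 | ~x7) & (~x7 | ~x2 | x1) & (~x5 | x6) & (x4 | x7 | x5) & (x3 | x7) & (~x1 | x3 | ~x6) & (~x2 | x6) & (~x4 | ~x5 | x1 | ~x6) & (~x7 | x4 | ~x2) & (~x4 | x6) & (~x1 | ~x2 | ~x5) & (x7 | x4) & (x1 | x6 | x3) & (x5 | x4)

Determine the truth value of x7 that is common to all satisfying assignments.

True

Suppose x7 = 0.
The clause (x1) is unit, so x1 = 1.
The clause (x3) is unit, so x3 = 1.
The clause (x2) is unit, so x2 = 1.
The clause (x4) is unit, so x4 = 1.
The clause (~x6) is unit, so x6 = 0.
But (x6) is also a unit clause — contradiction.
So every satisfying assignment has x7 = True.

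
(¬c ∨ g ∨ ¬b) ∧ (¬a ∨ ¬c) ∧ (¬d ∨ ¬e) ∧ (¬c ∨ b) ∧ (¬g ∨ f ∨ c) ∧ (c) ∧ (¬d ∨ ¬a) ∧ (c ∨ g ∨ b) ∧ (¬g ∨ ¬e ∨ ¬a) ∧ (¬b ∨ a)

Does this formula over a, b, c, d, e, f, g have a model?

From the singleton clause (c), c = True.
From the singleton clause (¬a), a = False.
From the singleton clause (b), b = True.
Now (¬b) is unsatisfied and unit — conflict.
No assignment satisfies every clause.

Unsatisfiable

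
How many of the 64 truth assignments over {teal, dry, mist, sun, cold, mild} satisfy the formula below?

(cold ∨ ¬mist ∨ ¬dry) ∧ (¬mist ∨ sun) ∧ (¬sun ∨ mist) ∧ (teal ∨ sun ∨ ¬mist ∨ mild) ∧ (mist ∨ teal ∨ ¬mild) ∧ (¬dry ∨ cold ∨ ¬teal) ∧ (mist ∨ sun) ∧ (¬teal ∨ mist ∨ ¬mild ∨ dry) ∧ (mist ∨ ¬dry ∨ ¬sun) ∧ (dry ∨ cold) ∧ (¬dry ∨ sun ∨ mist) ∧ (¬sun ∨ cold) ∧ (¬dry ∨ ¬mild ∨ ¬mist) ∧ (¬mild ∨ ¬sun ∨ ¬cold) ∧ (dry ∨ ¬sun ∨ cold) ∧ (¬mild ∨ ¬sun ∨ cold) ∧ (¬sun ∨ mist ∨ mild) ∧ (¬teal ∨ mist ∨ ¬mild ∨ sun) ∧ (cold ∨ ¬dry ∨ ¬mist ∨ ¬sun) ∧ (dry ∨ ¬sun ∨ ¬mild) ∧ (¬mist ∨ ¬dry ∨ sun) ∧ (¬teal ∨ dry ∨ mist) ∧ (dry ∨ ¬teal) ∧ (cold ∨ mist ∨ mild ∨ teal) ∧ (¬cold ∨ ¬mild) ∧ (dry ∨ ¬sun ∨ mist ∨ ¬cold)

3

There are 2^6 = 64 truth assignments over (teal, dry, mist, sun, cold, mild).
Split on cold. With cold = True, the clauses containing cold are satisfied and ¬cold drops from the rest; 3 of the 2^5 = 32 assignments to the other variables satisfy what remains.
With cold = False, by the same count on the reduced clause set, 0 assignments work.
(One model: teal=F, dry=F, mist=T, sun=T, cold=T, mild=F.)
Total: 3 + 0 = 3.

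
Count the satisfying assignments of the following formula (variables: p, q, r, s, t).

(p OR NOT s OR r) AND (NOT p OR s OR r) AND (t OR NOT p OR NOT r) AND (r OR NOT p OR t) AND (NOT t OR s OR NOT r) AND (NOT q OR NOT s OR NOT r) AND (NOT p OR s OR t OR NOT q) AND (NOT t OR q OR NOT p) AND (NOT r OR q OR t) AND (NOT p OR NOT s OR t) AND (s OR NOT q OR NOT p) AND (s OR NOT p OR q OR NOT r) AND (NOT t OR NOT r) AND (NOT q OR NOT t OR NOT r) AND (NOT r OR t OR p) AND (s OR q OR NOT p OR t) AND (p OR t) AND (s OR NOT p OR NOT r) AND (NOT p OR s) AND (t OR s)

3

There are 2^5 = 32 truth assignments over (p, q, r, s, t).
Split on r. With r = true, the clauses containing r are satisfied and NOT r drops from the rest; 0 of the 2^4 = 16 assignments to the other variables satisfy what remains.
With r = false, by the same count on the reduced clause set, 3 assignments work.
Total: 0 + 3 = 3.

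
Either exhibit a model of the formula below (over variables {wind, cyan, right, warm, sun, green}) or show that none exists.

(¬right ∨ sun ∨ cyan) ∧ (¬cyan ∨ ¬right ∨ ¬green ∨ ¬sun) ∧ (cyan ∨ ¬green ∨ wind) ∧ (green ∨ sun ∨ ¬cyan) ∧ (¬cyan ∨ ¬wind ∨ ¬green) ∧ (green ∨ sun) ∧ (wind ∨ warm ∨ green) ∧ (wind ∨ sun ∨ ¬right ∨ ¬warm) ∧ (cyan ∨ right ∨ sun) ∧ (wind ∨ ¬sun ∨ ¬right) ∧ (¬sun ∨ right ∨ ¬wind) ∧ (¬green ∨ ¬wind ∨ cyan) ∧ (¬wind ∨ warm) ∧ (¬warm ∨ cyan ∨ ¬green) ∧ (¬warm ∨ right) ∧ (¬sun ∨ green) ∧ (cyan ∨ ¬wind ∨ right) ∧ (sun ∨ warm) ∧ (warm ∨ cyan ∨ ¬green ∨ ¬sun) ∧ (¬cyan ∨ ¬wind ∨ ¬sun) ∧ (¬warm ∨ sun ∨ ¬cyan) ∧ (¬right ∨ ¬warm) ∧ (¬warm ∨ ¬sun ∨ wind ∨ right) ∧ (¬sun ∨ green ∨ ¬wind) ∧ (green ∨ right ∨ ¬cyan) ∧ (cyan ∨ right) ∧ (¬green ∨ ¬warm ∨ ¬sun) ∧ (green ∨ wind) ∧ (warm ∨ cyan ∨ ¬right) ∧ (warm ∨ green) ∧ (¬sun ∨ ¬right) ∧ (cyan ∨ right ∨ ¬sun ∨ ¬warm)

wind=False,  cyan=True,  right=False,  warm=False,  sun=True,  green=True

Try green = True.
Try cyan = True.
The clause (¬wind) is unit, so wind = False.
Try right = False.
The clause (¬warm) is unit, so warm = False.
The clause (sun) is unit, so sun = True.
All clauses are satisfied.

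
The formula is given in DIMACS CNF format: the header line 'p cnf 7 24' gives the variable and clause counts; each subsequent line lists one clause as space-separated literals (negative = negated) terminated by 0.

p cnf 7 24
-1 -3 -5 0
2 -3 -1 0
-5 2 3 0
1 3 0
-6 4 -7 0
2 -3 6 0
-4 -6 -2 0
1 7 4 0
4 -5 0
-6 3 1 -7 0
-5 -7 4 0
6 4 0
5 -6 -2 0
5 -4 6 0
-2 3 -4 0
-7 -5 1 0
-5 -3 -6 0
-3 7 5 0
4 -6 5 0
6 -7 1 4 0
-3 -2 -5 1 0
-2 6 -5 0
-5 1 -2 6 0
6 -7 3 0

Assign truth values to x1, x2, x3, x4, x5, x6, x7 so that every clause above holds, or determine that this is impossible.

x1: False,  x2: False,  x3: True,  x4: True,  x5: False,  x6: True,  x7: True

Suppose x1 = False.
Unit clause (x3) forces x3 = True.
Suppose x2 = False.
Unit clause (x6) forces x6 = True.
Unit clause (¬x5) forces x5 = False.
Unit clause (x7) forces x7 = True.
Unit clause (x4) forces x4 = True.
Every clause now holds.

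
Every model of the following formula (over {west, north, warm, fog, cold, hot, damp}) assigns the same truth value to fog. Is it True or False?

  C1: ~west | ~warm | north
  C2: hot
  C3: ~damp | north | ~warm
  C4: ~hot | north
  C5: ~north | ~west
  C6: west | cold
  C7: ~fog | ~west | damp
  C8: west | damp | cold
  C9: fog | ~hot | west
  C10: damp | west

Suppose fog = 0.
From the singleton clause (hot), hot = 1.
From the singleton clause (north), north = 1.
From the singleton clause (~west), west = 0.
But (west) is also a unit clause — contradiction.
So every satisfying assignment has fog = True.

True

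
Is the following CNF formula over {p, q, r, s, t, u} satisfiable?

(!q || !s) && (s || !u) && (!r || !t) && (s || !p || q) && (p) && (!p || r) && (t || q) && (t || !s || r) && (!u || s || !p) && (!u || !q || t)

Yes

Unit clause (p) forces p = true.
Unit clause (r) forces r = true.
Unit clause (!t) forces t = false.
Unit clause (q) forces q = true.
Unit clause (!s) forces s = false.
Unit clause (!u) forces u = false.
This assignment satisfies each clause.
A satisfying assignment: p ↦ true; q ↦ true; r ↦ true; s ↦ false; t ↦ false; u ↦ false.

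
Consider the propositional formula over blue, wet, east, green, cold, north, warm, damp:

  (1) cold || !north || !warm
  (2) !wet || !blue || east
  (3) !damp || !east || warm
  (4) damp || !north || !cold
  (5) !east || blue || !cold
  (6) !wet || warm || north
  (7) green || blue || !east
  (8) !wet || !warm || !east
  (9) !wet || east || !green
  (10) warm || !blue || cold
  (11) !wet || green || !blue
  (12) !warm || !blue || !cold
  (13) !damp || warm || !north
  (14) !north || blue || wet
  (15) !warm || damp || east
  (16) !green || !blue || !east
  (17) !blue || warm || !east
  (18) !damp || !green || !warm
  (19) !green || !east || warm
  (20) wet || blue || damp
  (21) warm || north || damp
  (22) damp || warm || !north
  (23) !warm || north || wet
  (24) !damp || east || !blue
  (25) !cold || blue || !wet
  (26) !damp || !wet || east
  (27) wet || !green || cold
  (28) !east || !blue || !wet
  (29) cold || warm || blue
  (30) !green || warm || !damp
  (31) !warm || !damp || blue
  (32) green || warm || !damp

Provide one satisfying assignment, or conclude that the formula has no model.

UNSATISFIABLE

Branch on cold: set cold = true.
Branch on damp: set damp = true.
Branch on east: set east = false.
From the singleton clause (!blue), blue = false.
From the singleton clause (!wet), wet = false.
From the singleton clause (!north), north = false.
From the singleton clause (!warm), warm = false.
From the singleton clause (!green), green = false.
That conflicts with the unit clause (green).
Undo east and try east = true.
From the singleton clause (warm), warm = true.
From the singleton clause (blue), blue = true.
That conflicts with the unit clause (!blue).
Both values of east lead to a conflict.
Undo damp and try damp = false.
From the singleton clause (!north), north = false.
From the singleton clause (warm), warm = true.
From the singleton clause (!blue), blue = false.
From the singleton clause (!east), east = false.
That conflicts with the unit clause (east).
Both values of damp lead to a conflict.
Undo cold and try cold = false.
Branch on north: set north = false.
Branch on wet: set wet = false.
From the singleton clause (!warm), warm = false.
From the singleton clause (!blue), blue = false.
That conflicts with the unit clause (blue).
Undo wet and try wet = true.
From the singleton clause (warm), warm = true.
From the singleton clause (!east), east = false.
From the singleton clause (!blue), blue = false.
From the singleton clause (!green), green = false.
From the singleton clause (damp), damp = true.
That conflicts with the unit clause (!damp).
Both values of wet lead to a conflict.
Undo north and try north = true.
From the singleton clause (!warm), warm = false.
From the singleton clause (!blue), blue = false.
That conflicts with the unit clause (blue).
Both values of north lead to a conflict.
Both values of cold lead to a conflict.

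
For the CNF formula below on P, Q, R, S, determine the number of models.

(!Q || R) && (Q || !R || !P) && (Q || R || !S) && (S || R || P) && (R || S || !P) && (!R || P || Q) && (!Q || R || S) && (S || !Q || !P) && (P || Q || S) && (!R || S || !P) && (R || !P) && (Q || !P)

3

There are 2^4 = 16 truth assignments over (P, Q, R, S).
Check each against the 12 clauses (columns in the order P, Q, R, S):
  F F F F  ✗ fails (S || R || P)
  F F F T  ✗ fails (Q || R || !S)
  F F T F  ✗ fails (!R || P || Q)
  F F T T  ✗ fails (!R || P || Q)
  F T F F  ✗ fails (!Q || R)
  F T F T  ✗ fails (!Q || R)
  F T T F  ✓ satisfies all
  F T T T  ✓ satisfies all
  T F F F  ✗ fails (R || S || !P)
  T F F T  ✗ fails (Q || R || !S)
  T F T F  ✗ fails (Q || !R || !P)
  T F T T  ✗ fails (Q || !R || !P)
  T T F F  ✗ fails (!Q || R)
  T T F T  ✗ fails (!Q || R)
  T T T F  ✗ fails (S || !Q || !P)
  T T T T  ✓ satisfies all
3 of the 16 rows are models.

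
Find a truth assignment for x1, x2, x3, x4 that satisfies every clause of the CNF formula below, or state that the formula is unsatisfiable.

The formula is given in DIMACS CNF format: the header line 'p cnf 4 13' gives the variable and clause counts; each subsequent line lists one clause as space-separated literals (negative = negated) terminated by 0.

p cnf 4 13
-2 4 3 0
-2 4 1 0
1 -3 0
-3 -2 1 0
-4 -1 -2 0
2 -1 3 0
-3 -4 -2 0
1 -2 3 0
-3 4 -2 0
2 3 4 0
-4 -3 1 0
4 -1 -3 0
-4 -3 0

Suppose x1 = False.
Unit clause (¬x3) forces x3 = False.
Unit clause (¬x2) forces x2 = False.
Unit clause (x4) forces x4 = True.
Every clause now holds.

x1=False; x2=False; x3=False; x4=True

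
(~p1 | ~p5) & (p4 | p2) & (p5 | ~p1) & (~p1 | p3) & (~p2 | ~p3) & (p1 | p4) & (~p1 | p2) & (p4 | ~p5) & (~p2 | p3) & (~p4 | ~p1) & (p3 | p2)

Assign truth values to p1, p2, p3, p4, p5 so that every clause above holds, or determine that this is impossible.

p1 ↦ 0; p2 ↦ 0; p3 ↦ 1; p4 ↦ 1; p5 ↦ 0

Branch on p1: set p1 = 0.
From the singleton clause (p4), p4 = 1.
Branch on p2: set p2 = 0.
From the singleton clause (p3), p3 = 1.
No clause remains; p5 is free.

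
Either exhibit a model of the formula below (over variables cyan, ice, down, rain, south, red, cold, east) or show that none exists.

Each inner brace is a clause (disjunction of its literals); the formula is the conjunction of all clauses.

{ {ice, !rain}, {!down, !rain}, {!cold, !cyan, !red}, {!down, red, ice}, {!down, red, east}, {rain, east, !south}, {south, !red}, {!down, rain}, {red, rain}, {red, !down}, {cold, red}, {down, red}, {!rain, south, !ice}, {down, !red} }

UNSATISFIABLE

Case ice = true:
Case down = false:
Unit clause (red) forces red = true.
Now (!red) is unsatisfied and unit — conflict.
So down must be the other value — set down = true.
Unit clause (!rain) forces rain = false.
Now (rain) is unsatisfied and unit — conflict.
Neither down = true nor down = false works.
So ice must be the other value — set ice = false.
Unit clause (!rain) forces rain = false.
Unit clause (!down) forces down = false.
Unit clause (red) forces red = true.
Now (!red) is unsatisfied and unit — conflict.
Neither ice = true nor ice = false works.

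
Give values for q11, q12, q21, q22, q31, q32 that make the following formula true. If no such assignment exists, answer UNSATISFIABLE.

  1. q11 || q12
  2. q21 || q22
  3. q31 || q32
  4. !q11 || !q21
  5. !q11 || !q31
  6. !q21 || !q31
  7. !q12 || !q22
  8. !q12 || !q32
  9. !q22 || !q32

Case q11 = true:
Unit clause (!q21) forces q21 = false.
Unit clause (q22) forces q22 = true.
Unit clause (!q31) forces q31 = false.
Unit clause (q32) forces q32 = true.
Now (!q32) is unsatisfied and unit — conflict.
Backtrack on q11: now try q11 = false.
Unit clause (q12) forces q12 = true.
Unit clause (!q22) forces q22 = false.
Unit clause (q21) forces q21 = true.
Unit clause (!q31) forces q31 = false.
Unit clause (q32) forces q32 = true.
Now (!q32) is unsatisfied and unit — conflict.
Both values of q11 lead to a conflict.

UNSATISFIABLE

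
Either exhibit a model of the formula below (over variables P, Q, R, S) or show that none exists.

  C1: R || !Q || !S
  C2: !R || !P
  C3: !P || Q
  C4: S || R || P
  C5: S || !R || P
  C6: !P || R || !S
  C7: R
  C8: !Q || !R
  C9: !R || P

Unit clause (R) forces R = true.
Unit clause (!P) forces P = false.
That conflicts with the unit clause (P).

UNSATISFIABLE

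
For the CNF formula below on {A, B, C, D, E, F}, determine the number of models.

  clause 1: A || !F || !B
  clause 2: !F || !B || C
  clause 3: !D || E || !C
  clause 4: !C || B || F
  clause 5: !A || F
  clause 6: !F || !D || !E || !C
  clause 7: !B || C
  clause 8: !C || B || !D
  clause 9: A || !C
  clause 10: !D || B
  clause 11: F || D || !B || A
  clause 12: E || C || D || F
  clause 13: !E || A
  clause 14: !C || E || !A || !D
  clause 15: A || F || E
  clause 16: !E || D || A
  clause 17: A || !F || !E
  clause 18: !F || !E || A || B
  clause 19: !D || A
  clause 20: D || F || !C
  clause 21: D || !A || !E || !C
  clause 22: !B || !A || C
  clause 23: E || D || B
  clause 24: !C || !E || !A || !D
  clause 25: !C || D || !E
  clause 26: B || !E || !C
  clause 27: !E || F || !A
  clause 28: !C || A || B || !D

2

There are 2^6 = 64 truth assignments over (A, B, C, D, E, F).
Split on B. With B = true, the clauses containing B are satisfied and !B drops from the rest; 1 of the 2^5 = 32 assignments to the other variables satisfy what remains.
With B = false, by the same count on the reduced clause set, 1 assignment works.
Total: 1 + 1 = 2.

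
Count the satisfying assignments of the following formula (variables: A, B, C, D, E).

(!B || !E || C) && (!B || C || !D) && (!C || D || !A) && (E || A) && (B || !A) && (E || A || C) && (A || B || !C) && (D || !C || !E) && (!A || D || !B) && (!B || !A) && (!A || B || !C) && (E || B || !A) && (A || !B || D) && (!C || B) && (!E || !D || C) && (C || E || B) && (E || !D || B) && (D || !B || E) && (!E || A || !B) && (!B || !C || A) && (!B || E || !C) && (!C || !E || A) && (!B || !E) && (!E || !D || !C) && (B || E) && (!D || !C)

1

There are 2^5 = 32 truth assignments over (A, B, C, D, E).
Split on D. With D = true, the clauses containing D are satisfied and !D drops from the rest; 0 of the 2^4 = 16 assignments to the other variables satisfy what remains.
With D = false, by the same count on the reduced clause set, 1 assignment works.
(One model: A=F, B=F, C=F, D=F, E=T.)
Total: 0 + 1 = 1.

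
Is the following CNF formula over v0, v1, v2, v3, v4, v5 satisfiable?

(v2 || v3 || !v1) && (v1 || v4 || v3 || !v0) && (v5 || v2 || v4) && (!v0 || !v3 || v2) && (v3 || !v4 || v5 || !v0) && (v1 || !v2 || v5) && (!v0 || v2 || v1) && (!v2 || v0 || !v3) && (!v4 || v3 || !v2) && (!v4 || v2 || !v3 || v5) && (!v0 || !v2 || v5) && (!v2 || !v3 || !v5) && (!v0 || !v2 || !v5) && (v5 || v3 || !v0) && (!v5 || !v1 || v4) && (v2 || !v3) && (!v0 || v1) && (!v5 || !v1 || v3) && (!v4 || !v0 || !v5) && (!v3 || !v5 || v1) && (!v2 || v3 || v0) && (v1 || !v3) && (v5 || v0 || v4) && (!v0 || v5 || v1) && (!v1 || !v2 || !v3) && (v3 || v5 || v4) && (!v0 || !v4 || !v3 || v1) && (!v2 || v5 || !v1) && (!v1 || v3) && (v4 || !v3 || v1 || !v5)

Try v2 = false.
(!v3) alone gives v3 = false.
(!v1) alone gives v1 = false.
(!v0) alone gives v0 = false.
Try v5 = false.
(v4) alone gives v4 = true.
All clauses are satisfied.
A satisfying assignment: v0=false, v1=false, v2=false, v3=false, v4=true, v5=false.

Yes, satisfiable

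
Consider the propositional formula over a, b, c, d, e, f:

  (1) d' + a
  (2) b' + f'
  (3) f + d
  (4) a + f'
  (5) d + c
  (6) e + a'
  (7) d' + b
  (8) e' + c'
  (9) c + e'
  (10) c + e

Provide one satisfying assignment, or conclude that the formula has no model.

Try d = 0.
(f) alone gives f = 1.
(b') alone gives b = 0.
(a) alone gives a = 1.
(c) alone gives c = 1.
(e) alone gives e = 1.
That conflicts with the unit clause (e').
Backtrack on d: now try d = 1.
(a) alone gives a = 1.
(e) alone gives e = 1.
(b) alone gives b = 1.
(f') alone gives f = 0.
(c') alone gives c = 0.
That conflicts with the unit clause (c).
Either choice for d ends in contradiction.

UNSATISFIABLE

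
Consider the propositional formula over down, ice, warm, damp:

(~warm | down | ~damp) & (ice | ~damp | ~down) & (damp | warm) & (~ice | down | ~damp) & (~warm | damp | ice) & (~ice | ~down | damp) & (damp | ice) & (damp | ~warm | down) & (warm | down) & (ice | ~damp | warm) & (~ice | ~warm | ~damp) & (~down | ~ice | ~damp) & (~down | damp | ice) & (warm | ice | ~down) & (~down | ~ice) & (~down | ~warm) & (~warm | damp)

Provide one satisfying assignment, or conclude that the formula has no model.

Branch on damp: set damp = 1.
Branch on warm: set warm = 0.
From the singleton clause (down), down = 1.
From the singleton clause (ice), ice = 1.
But (~ice) is also a unit clause — contradiction.
That branch fails; take warm = 1 instead.
From the singleton clause (down), down = 1.
But (~down) is also a unit clause — contradiction.
Neither warm = 1 nor warm = 0 works.
That branch fails; take damp = 0 instead.
From the singleton clause (warm), warm = 1.
But (~warm) is also a unit clause — contradiction.
Neither damp = 1 nor damp = 0 works.

UNSATISFIABLE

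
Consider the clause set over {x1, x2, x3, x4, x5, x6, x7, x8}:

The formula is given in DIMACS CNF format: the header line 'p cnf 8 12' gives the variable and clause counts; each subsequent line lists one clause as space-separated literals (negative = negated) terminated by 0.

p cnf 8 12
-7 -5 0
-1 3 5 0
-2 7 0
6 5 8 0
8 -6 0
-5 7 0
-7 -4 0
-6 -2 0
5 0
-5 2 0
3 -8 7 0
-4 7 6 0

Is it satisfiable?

Unsatisfiable

Unit clause (x5) forces x5 = True.
Unit clause (¬x7) forces x7 = False.
But (x7) is also a unit clause — contradiction.
No assignment satisfies every clause.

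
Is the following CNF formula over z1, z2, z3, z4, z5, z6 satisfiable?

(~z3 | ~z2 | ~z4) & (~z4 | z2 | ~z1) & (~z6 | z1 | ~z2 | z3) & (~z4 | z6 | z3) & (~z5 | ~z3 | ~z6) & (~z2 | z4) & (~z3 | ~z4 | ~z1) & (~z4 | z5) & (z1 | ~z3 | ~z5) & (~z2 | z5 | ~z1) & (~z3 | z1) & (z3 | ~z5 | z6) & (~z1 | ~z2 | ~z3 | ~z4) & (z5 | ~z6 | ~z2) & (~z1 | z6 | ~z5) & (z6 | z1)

Branch on z2: set z2 = 0.
Branch on z4: set z4 = 0.
Branch on z3: set z3 = 1.
From the singleton clause (z1), z1 = 1.
Branch on z5: set z5 = 0.
Every clause is now satisfied; z6 is unconstrained.
A satisfying assignment: z1: 1, z2: 0, z3: 1, z4: 0, z5: 0, z6: 0.

Yes, satisfiable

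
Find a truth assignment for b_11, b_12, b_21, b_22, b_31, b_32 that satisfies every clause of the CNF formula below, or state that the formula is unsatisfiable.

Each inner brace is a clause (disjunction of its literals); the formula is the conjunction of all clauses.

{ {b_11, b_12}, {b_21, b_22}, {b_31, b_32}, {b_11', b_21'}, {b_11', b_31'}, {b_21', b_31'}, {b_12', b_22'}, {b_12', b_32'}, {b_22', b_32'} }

UNSATISFIABLE

Try b_11 = 1.
The clause (b_21') is unit, so b_21 = 0.
The clause (b_22) is unit, so b_22 = 1.
The clause (b_31') is unit, so b_31 = 0.
The clause (b_32) is unit, so b_32 = 1.
Now (b_32') is unsatisfied and unit — conflict.
So b_11 must be the other value — set b_11 = 0.
The clause (b_12) is unit, so b_12 = 1.
The clause (b_22') is unit, so b_22 = 0.
The clause (b_21) is unit, so b_21 = 1.
The clause (b_31') is unit, so b_31 = 0.
The clause (b_32) is unit, so b_32 = 1.
Now (b_32') is unsatisfied and unit — conflict.
Either choice for b_11 ends in contradiction.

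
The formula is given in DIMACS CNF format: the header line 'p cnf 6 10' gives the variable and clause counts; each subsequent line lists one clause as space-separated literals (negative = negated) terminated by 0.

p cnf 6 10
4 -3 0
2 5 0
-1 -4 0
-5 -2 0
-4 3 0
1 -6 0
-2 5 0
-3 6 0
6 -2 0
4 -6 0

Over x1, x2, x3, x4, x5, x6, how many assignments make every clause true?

There are 2^6 = 64 truth assignments over (x1, x2, x3, x4, x5, x6).
Split on x4. With x4 = True, the clauses containing x4 are satisfied and ¬x4 drops from the rest; 0 of the 2^5 = 32 assignments to the other variables satisfy what remains.
With x4 = False, by the same count on the reduced clause set, 2 assignments work.
(One model: x1=F, x2=F, x3=F, x4=F, x5=T, x6=F.)
Total: 0 + 2 = 2.

2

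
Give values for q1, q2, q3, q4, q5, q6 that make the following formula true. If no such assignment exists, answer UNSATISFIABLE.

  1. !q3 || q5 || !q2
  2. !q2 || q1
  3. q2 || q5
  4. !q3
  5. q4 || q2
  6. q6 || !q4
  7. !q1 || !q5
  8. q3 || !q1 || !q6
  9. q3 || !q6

The clause (!q3) is unit, so q3 = false.
The clause (!q6) is unit, so q6 = false.
The clause (!q4) is unit, so q4 = false.
The clause (q2) is unit, so q2 = true.
The clause (q1) is unit, so q1 = true.
The clause (!q5) is unit, so q5 = false.
All clauses are satisfied.

q1: true; q2: true; q3: false; q4: false; q5: false; q6: false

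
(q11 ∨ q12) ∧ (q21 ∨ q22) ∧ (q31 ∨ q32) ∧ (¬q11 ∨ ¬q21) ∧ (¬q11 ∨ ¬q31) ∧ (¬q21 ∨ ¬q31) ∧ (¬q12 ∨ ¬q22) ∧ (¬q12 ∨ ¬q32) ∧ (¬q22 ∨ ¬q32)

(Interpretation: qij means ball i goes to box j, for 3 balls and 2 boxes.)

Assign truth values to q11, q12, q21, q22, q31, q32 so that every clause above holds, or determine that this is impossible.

UNSATISFIABLE

Case q11 = True:
From the singleton clause (¬q21), q21 = False.
From the singleton clause (q22), q22 = True.
From the singleton clause (¬q31), q31 = False.
From the singleton clause (q32), q32 = True.
But (¬q32) is also a unit clause — contradiction.
That branch fails; take q11 = False instead.
From the singleton clause (q12), q12 = True.
From the singleton clause (¬q22), q22 = False.
From the singleton clause (q21), q21 = True.
From the singleton clause (¬q31), q31 = False.
From the singleton clause (q32), q32 = True.
But (¬q32) is also a unit clause — contradiction.
Either choice for q11 ends in contradiction.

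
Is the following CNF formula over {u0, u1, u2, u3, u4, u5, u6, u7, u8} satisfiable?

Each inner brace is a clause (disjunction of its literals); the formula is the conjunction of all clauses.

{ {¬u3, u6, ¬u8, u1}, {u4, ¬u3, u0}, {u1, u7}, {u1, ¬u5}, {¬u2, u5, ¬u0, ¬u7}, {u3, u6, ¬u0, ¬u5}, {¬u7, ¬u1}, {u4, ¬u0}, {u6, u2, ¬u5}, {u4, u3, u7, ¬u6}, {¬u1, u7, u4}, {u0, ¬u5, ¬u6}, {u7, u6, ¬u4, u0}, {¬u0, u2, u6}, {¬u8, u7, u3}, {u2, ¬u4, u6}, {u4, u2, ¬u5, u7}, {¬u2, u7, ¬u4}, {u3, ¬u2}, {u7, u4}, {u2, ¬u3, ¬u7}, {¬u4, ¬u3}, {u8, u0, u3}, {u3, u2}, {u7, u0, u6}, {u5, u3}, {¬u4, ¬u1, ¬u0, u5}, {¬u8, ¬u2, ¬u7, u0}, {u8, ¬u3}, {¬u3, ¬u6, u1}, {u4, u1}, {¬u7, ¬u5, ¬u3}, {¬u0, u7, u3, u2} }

No, unsatisfiable

Case u1 = True:
(¬u7) alone gives u7 = False.
(u4) alone gives u4 = True.
(¬u2) alone gives u2 = False.
(u6) alone gives u6 = True.
(¬u3) alone gives u3 = False.
Now (u3) is unsatisfied and unit — conflict.
Backtrack on u1: now try u1 = False.
(u7) alone gives u7 = True.
(¬u5) alone gives u5 = False.
(u3) alone gives u3 = True.
(u2) alone gives u2 = True.
(¬u0) alone gives u0 = False.
(u4) alone gives u4 = True.
Now (¬u4) is unsatisfied and unit — conflict.
Both values of u1 lead to a conflict.
No assignment satisfies every clause.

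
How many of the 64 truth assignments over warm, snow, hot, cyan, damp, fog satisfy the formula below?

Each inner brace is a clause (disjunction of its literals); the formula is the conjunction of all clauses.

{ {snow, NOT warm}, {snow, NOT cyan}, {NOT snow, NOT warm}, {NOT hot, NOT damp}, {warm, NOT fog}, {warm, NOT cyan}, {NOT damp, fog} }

There are 2^6 = 64 truth assignments over (warm, snow, hot, cyan, damp, fog).
Split on cyan. With cyan = true, the clauses containing cyan are satisfied and NOT cyan drops from the rest; 0 of the 2^5 = 32 assignments to the other variables satisfy what remains.
With cyan = false, by the same count on the reduced clause set, 4 assignments work.
(One model: warm=F, snow=F, hot=F, cyan=F, damp=F, fog=F.)
Total: 0 + 4 = 4.

4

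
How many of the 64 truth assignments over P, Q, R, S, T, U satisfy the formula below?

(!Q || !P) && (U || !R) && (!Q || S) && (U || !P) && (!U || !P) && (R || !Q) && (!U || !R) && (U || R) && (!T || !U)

2

There are 2^6 = 64 truth assignments over (P, Q, R, S, T, U).
Split on T. With T = true, the clauses containing T are satisfied and !T drops from the rest; 0 of the 2^5 = 32 assignments to the other variables satisfy what remains.
With T = false, by the same count on the reduced clause set, 2 assignments work.
Total: 0 + 2 = 2.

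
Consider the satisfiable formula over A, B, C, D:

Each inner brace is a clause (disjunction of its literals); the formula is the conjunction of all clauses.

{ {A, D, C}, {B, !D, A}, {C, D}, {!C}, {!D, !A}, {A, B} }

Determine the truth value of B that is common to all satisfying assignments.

Suppose B = false.
(!C) alone gives C = false.
(D) alone gives D = true.
(A) alone gives A = true.
Now (!A) is unsatisfied and unit — conflict.
So every satisfying assignment has B = True.

True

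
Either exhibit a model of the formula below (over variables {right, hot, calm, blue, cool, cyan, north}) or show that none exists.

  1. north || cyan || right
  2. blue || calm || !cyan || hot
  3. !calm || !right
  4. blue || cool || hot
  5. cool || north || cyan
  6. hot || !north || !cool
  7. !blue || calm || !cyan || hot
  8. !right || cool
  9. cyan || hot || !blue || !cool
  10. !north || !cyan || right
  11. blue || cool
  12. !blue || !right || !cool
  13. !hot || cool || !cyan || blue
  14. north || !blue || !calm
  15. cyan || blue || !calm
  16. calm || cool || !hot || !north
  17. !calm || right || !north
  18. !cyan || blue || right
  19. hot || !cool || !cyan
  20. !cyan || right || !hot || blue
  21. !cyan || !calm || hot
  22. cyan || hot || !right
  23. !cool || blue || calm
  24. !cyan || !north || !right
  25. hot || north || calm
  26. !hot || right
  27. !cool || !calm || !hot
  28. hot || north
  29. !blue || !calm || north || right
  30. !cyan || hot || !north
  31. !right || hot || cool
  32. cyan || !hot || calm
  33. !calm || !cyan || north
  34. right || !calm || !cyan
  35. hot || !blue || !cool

right ↦ false; hot ↦ false; calm ↦ false; blue ↦ true; cool ↦ false; cyan ↦ false; north ↦ true

Try calm = false.
Try right = false.
From the singleton clause (!hot), hot = false.
From the singleton clause (north), north = true.
From the singleton clause (!cool), cool = false.
From the singleton clause (blue), blue = true.
From the singleton clause (!cyan), cyan = false.
All clauses are satisfied.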